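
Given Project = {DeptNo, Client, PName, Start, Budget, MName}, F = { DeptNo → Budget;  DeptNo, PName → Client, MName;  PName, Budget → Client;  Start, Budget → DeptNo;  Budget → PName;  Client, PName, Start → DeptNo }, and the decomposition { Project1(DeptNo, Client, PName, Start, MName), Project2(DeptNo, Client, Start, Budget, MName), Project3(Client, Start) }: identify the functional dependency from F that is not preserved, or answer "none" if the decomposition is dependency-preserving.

Check Budget → PName: no single fragment contains all of {PName, Budget}, and the restricted closure of {Budget} across the fragments never reaches {PName}.
DeptNo → Budget is preserved.
DeptNo, PName → Client, MName is preserved.
PName, Budget → Client is preserved.
Start, Budget → DeptNo is preserved.
Client, PName, Start → DeptNo is preserved.

Budget → PName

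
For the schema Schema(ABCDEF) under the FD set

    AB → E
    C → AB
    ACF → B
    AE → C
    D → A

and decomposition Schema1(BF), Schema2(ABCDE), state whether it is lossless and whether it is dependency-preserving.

lossy but dependency-preserving

Lossless test: (B)⁺ = {B}, which is a superkey of neither fragment — lossy.
Dependency preservation: ACF → B is not contained in any single fragment, but the restricted closure of its left-hand side across the fragments still reaches the right-hand side; the remaining FDs each lie inside some fragment. All dependencies are preserved.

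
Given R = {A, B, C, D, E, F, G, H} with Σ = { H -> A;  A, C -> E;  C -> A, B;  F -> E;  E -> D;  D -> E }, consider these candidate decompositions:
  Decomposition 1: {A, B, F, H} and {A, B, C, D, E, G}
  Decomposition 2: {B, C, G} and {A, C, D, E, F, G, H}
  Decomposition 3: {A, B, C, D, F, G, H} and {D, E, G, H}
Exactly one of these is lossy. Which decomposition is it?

Decomposition 1: common = {A, B}, closure = {A, B} → lossy.
Decomposition 2: common = {C, G}, closure = {A, B, C, D, E, G} → lossless.
Decomposition 3: common = {D, G, H}, closure = {A, D, E, G, H} → lossless.

Decomposition 1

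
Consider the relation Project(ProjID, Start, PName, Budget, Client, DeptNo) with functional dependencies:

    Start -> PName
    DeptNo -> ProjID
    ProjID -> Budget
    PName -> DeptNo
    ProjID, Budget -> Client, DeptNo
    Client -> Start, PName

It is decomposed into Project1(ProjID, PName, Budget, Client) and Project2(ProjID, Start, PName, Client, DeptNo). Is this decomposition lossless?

Common attributes: Project1 ∩ Project2 = {ProjID, PName, Client}.
Closure of {ProjID, PName, Client}: ProjID → Budget applies, adding Budget; PName → DeptNo applies, adding DeptNo; Client → Start, PName applies, adding Start. So (ProjID, PName, Client)⁺ = {ProjID, Start, PName, Budget, Client, DeptNo}.
This closure contains every attribute of Project1, so Project1 ∩ Project2 → Project1. The join is lossless.

Yes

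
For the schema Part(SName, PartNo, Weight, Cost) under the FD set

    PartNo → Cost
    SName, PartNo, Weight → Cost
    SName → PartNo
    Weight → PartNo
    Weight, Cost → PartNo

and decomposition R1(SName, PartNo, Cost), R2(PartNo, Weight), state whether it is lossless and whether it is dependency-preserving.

lossy but dependency-preserving

Lossless test: (PartNo)⁺ = {PartNo, Cost}, which is a superkey of neither fragment — lossy.
Dependency preservation: SName, PartNo, Weight → Cost; Weight, Cost → PartNo are not contained in any single fragment, but the restricted closure of each left-hand side across the fragments still reaches the right-hand side; the remaining FDs each lie inside some fragment. All dependencies are preserved.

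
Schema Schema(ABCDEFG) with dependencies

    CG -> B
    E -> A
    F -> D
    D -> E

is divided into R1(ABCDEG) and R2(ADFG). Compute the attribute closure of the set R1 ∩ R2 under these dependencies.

ADEG

R1 ∩ R2 = {ADG}.
D → E applies, adding E
Closure: {ADEG}.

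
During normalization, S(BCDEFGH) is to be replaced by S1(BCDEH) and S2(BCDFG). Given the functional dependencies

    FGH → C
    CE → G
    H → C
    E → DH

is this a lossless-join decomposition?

No

Common attributes: S1 ∩ S2 = {BCD}.
No dependency enlarges {BCD}, so (BCD)⁺ = {BCD}.
The closure contains neither all of S1 = {BCDEH} nor all of S2 = {BCDFG}, so the common attributes are not a superkey of either fragment. The join is lossy.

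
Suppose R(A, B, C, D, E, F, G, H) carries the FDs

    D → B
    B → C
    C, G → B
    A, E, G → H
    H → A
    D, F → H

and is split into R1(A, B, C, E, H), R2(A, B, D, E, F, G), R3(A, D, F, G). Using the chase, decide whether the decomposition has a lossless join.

Chase test. Columns are A, B, C, D, E, F, G, H; row i has aⱼ where attribute j ∈ Ri, else bᵢⱼ.
Initial tableau (one row per fragment):
  row 1: a1 a2 a3 b14 a5 b16 b17 a8
  row 2: a1 a2 b23 a4 a5 a6 a7 b28
  row 3: a1 b32 b33 a4 b35 a6 a7 b38
Rows 2 and 3 agree on D; apply D→B and equate their B entries.
Rows 1 and 2 agree on B; apply B→C and equate their C entries.
Rows 1 and 3 agree on B; apply B→C and equate their C entries.
Rows 2 and 3 agree on D, F; apply D, F→H and equate their H entries.
No row becomes fully distinguished — the join is lossy.

No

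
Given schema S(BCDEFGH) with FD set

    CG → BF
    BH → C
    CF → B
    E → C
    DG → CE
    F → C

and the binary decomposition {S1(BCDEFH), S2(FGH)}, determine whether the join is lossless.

Common attributes: S1 ∩ S2 = {FH}.
Closure of {FH}: F → C applies, adding C; CF → B applies, adding B. So (FH)⁺ = {BCFH}.
The closure contains neither all of S1 = {BCDEFH} nor all of S2 = {FGH}, so the common attributes are not a superkey of either fragment. The join is lossy.

No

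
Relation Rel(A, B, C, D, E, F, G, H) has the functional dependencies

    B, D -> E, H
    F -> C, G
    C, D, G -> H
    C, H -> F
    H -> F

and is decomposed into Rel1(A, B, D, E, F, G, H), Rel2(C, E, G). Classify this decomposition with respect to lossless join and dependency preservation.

lossy and not dependency-preserving

Lossless test: (E, G)⁺ = {E, G}, which is a superkey of neither fragment — lossy.
Dependency preservation: the restricted closure of {F} across the fragments never reaches {C, G}, so F → C, G cannot be enforced without a join — not preserved.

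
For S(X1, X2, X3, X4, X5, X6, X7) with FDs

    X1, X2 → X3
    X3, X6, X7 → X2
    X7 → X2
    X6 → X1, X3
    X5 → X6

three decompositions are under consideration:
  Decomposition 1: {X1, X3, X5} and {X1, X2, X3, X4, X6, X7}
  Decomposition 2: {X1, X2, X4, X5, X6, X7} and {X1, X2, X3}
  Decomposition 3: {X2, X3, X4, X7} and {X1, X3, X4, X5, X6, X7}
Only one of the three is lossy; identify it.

Decomposition 1: common = {X1, X3}, closure = {X1, X3} → lossy.
Decomposition 2: common = {X1, X2}, closure = {X1, X2, X3} → lossless.
Decomposition 3: common = {X3, X4, X7}, closure = {X2, X3, X4, X7} → lossless.

Decomposition 1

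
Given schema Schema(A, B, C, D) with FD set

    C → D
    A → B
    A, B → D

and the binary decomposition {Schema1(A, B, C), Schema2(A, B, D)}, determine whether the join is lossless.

Common attributes: Schema1 ∩ Schema2 = {A, B}.
Closure of {A, B}: A, B → D applies, adding D. So (A, B)⁺ = {A, B, D}.
This closure contains every attribute of Schema2, so Schema1 ∩ Schema2 → Schema2. The join is lossless.

Yes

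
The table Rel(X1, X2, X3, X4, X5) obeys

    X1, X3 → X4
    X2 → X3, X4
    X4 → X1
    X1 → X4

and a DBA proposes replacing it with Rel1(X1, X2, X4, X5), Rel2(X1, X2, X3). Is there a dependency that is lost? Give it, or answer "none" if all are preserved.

X1, X3 → X4: restricted closure across fragments reaches X4.
X2 → X3, X4: restricted closure across fragments reaches X3, X4.
X4 → X1 lies within Rel1.
X1 → X4 lies within Rel1.
Every dependency is enforceable on the fragments, so the decomposition is dependency-preserving.

none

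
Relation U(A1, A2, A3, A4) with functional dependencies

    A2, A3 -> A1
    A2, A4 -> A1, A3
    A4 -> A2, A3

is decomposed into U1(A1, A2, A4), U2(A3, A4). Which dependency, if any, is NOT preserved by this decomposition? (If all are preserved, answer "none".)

A2, A3 -> A1

Check A2, A3 → A1: no single fragment contains all of {A1, A2, A3}, and the restricted closure of {A2, A3} across the fragments never reaches {A1}.
A2, A4 → A1, A3 is preserved.
A4 → A2, A3 is preserved.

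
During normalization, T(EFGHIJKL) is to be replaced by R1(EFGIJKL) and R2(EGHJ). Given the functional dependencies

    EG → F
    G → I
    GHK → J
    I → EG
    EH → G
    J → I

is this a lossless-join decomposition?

No

Common attributes: R1 ∩ R2 = {EGJ}.
Closure of {EGJ}: EG → F applies, adding F; G → I applies, adding I. So (EGJ)⁺ = {EFGIJ}.
The closure contains neither all of R1 = {EFGIJKL} nor all of R2 = {EGHJ}, so the common attributes are not a superkey of either fragment. The join is lossy.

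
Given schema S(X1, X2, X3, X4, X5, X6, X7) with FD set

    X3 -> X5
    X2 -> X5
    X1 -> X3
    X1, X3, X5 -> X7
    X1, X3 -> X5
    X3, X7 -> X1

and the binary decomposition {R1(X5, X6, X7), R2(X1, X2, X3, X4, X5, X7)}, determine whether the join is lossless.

Common attributes: R1 ∩ R2 = {X5, X7}.
No dependency enlarges {X5, X7}, so (X5, X7)⁺ = {X5, X7}.
The closure contains neither all of R1 = {X5, X6, X7} nor all of R2 = {X1, X2, X3, X4, X5, X7}, so the common attributes are not a superkey of either fragment. The join is lossy.

No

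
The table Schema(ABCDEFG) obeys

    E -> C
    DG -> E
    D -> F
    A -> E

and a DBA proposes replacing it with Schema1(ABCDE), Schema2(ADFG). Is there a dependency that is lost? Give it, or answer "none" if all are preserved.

DG -> E

Check DG → E: no single fragment contains all of {DEG}, and the restricted closure of {DG} across the fragments never reaches {E}.
E → C is preserved.
D → F is preserved.
A → E is preserved.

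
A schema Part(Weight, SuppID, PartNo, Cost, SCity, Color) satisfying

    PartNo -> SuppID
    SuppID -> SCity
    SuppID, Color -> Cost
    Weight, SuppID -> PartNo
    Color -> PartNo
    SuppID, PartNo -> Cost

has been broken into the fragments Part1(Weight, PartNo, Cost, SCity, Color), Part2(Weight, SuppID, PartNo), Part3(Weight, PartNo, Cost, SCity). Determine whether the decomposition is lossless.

Yes

Chase test. Columns are Weight, SuppID, PartNo, Cost, SCity, Color; row i has aⱼ where attribute j ∈ Parti, else bᵢⱼ.
Initial tableau (one row per fragment):
  row 1: a1 b12 a3 a4 a5 a6
  row 2: a1 a2 a3 b24 b25 b26
  row 3: a1 b32 a3 a4 a5 b36
Rows 1 and 2 agree on PartNo; apply PartNo→SuppID and equate their SuppID entries.
Rows 1 and 3 agree on PartNo; apply PartNo→SuppID and equate their SuppID entries.
Rows 1 and 2 agree on SuppID; apply SuppID→SCity and equate their SCity entries.
Rows 1 and 2 agree on SuppID, PartNo; apply SuppID, PartNo→Cost and equate their Cost entries.
Row 1 is now all distinguished symbols — the join is lossless.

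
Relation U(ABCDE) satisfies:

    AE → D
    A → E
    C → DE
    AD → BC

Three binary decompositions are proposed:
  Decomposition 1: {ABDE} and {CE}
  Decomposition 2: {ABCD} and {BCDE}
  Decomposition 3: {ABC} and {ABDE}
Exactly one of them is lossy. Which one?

Decomposition 1: common = {E}, closure = {E} → lossy.
Decomposition 2: common = {BCD}, closure = {BCDE} → lossless.
Decomposition 3: common = {AB}, closure = {ABCDE} → lossless.

Decomposition 1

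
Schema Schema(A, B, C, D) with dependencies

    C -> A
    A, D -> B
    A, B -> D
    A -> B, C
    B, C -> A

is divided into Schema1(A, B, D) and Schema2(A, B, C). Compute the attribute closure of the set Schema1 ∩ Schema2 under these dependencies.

A, B, C, D

Schema1 ∩ Schema2 = {A, B}.
A, B → D applies, adding D
A → B, C applies, adding C
Closure: {A, B, C, D}.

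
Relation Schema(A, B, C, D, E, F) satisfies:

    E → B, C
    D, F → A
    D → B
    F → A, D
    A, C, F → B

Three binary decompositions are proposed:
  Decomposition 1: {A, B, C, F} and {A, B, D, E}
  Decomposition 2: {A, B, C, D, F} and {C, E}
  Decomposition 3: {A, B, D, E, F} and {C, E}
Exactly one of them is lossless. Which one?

Decomposition 1: common = {A, B}, closure = {A, B} → lossy.
Decomposition 2: common = {C}, closure = {C} → lossy.
Decomposition 3: common = {E}, closure = {B, C, E} → lossless.

Decomposition 3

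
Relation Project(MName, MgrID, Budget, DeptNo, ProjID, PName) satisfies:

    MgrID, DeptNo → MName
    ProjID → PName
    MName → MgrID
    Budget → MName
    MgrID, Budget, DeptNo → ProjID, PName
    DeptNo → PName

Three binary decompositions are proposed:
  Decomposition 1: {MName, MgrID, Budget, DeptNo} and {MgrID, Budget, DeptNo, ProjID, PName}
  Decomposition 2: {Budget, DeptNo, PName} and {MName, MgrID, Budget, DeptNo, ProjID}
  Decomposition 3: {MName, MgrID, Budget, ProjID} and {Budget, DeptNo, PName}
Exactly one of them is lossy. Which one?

Decomposition 1: common = {MgrID, Budget, DeptNo}, closure = {MName, MgrID, Budget, DeptNo, ProjID, PName} → lossless.
Decomposition 2: common = {Budget, DeptNo}, closure = {MName, MgrID, Budget, DeptNo, ProjID, PName} → lossless.
Decomposition 3: common = {Budget}, closure = {MName, MgrID, Budget} → lossy.

Decomposition 3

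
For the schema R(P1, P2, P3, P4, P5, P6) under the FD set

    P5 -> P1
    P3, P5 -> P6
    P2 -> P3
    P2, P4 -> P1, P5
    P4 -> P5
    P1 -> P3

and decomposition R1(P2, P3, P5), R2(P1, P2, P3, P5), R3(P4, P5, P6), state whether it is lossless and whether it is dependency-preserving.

Lossless test (chase): Rows 1 and 2 agree on P5; apply P5→P1 and equate their P1 entries. Rows 1 and 3 agree on P5; apply P5→P1 and equate their P1 entries. Rows 1 and 2 agree on P3, P5; apply P3, P5→P6 and equate their P6 entries. Rows 1 and 3 agree on P1; apply P1→P3 and equate their P3 entries. Rows 1 and 3 agree on P3, P5; apply P3, P5→P6 and equate their P6 entries. No row becomes fully distinguished — the join is lossy.
Dependency preservation: P3, P5 → P6; P2, P4 → P1, P5 are not contained in any single fragment, but the restricted closure of each left-hand side across the fragments still reaches the right-hand side; the remaining FDs each lie inside some fragment. All dependencies are preserved.

lossy but dependency-preserving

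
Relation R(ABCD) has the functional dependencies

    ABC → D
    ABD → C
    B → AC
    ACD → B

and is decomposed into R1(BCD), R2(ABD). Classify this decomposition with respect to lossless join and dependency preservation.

lossless but not dependency-preserving

Lossless test: (BD)⁺ = {ABCD}, which contains all of one fragment — lossless.
Dependency preservation: the restricted closure of {ACD} across the fragments never reaches {B}, so ACD → B cannot be enforced without a join — not preserved.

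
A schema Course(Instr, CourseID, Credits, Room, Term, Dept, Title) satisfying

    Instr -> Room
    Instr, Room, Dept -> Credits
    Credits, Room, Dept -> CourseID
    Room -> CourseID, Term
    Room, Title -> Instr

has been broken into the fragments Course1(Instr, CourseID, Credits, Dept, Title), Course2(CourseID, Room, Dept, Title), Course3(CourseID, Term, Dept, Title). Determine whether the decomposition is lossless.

No

Chase test. Columns are Instr, CourseID, Credits, Room, Term, Dept, Title; row i has aⱼ where attribute j ∈ Coursei, else bᵢⱼ.
Initial tableau (one row per fragment):
  row 1: a1 a2 a3 b14 b15 a6 a7
  row 2: b21 a2 b23 a4 b25 a6 a7
  row 3: b31 a2 b33 b34 a5 a6 a7
No row becomes fully distinguished — the join is lossy.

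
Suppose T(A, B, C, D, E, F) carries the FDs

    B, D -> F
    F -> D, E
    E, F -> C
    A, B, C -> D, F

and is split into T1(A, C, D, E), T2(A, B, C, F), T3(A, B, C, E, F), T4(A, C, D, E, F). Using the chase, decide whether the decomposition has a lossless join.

Yes

Chase test. Columns are A, B, C, D, E, F; row i has aⱼ where attribute j ∈ Ti, else bᵢⱼ.
Initial tableau (one row per fragment):
  row 1: a1 b12 a3 a4 a5 b16
  row 2: a1 a2 a3 b24 b25 a6
  row 3: a1 a2 a3 b34 a5 a6
  row 4: a1 b42 a3 a4 a5 a6
Rows 2 and 3 agree on F; apply F→D, E and equate their D, E entries.
Rows 2 and 4 agree on F; apply F→D, E and equate their D, E entries.
Row 2 is now all distinguished symbols — the join is lossless.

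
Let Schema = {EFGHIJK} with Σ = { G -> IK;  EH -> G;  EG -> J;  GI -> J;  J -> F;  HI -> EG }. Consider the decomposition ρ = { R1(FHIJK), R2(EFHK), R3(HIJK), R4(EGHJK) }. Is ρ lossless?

No

Chase test. Columns are EFGHIJK; row i has aⱼ where attribute j ∈ Ri, else bᵢⱼ.
Initial tableau (one row per fragment):
  row 1: b11 a2 b13 a4 a5 a6 a7
  row 2: a1 a2 b23 a4 b25 b26 a7
  row 3: b31 b32 b33 a4 a5 a6 a7
  row 4: a1 b42 a3 a4 b45 a6 a7
Rows 2 and 4 agree on EH; apply EH→G and equate their G entries.
Rows 2 and 4 agree on EG; apply EG→J and equate their J entries.
Rows 1 and 3 agree on J; apply J→F and equate their F entries.
Rows 1 and 4 agree on J; apply J→F and equate their F entries.
Rows 1 and 3 agree on HI; apply HI→EG and equate their EG entries.
Rows 2 and 4 agree on G; apply G→IK and equate their IK entries.
No row becomes fully distinguished — the join is lossy.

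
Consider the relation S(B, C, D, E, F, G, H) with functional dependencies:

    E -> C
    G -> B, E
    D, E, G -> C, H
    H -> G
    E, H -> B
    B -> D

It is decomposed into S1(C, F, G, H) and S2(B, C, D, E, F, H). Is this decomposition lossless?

Yes

Common attributes: S1 ∩ S2 = {C, F, H}.
Closure of {C, F, H}: H → G applies, adding G; G → B, E applies, adding B, E; B → D applies, adding D. So (C, F, H)⁺ = {B, C, D, E, F, G, H}.
This closure contains every attribute of S1, so S1 ∩ S2 → S1. The join is lossless.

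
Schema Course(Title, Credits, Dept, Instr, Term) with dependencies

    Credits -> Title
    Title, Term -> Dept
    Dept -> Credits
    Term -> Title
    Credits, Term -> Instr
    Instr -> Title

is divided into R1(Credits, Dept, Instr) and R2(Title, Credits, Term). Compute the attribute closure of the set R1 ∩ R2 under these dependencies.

Title, Credits

R1 ∩ R2 = {Credits}.
Credits → Title applies, adding Title
Closure: {Title, Credits}.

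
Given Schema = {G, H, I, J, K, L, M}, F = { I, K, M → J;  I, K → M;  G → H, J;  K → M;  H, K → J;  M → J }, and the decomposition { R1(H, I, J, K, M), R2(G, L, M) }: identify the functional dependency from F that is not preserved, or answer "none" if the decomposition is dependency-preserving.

Check G → H, J: no single fragment contains all of {G, H, J}, and the restricted closure of {G} across the fragments never reaches {H, J}.
I, K, M → J is preserved.
I, K → M is preserved.
K → M is preserved.
H, K → J is preserved.
M → J is preserved.

G → H, J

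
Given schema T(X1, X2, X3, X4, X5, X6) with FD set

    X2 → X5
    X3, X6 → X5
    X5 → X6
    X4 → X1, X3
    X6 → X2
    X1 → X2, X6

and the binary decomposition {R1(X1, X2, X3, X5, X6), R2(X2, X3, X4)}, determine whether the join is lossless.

No

Common attributes: R1 ∩ R2 = {X2, X3}.
Closure of {X2, X3}: X2 → X5 applies, adding X5; X5 → X6 applies, adding X6. So (X2, X3)⁺ = {X2, X3, X5, X6}.
The closure contains neither all of R1 = {X1, X2, X3, X5, X6} nor all of R2 = {X2, X3, X4}, so the common attributes are not a superkey of either fragment. The join is lossy.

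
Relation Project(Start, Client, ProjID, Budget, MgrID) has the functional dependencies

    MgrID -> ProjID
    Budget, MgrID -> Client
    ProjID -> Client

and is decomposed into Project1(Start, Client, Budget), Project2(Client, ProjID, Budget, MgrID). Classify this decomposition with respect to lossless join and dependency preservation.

Lossless test: (Client, Budget)⁺ = {Client, Budget}, which is a superkey of neither fragment — lossy.
Dependency preservation: every FD's attributes lie within a single fragment, so each can be enforced locally — preserved.

lossy but dependency-preserving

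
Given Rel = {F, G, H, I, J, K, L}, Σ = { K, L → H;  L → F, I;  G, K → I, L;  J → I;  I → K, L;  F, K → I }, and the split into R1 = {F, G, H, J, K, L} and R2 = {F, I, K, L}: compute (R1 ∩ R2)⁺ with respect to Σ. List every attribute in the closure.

F, H, I, K, L

R1 ∩ R2 = {F, K, L}.
K, L → H applies, adding H
L → F, I applies, adding I
Closure: {F, H, I, K, L}.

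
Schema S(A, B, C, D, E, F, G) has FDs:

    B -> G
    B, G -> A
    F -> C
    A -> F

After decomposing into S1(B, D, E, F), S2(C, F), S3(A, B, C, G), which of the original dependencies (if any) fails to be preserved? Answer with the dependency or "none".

Check A → F: no single fragment contains all of {A, F}, and the restricted closure of {A} across the fragments never reaches {F}.
B → G is preserved.
B, G → A is preserved.
F → C is preserved.

A -> F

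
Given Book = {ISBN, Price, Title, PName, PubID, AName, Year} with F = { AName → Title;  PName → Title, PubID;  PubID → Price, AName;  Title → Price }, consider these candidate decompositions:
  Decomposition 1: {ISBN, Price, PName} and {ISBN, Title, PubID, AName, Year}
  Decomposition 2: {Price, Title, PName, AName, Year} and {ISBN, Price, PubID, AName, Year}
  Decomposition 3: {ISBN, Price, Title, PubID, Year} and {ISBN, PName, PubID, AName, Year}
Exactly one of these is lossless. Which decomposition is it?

Decomposition 3

Decomposition 1: common = {ISBN}, closure = {ISBN} → lossy.
Decomposition 2: common = {Price, AName, Year}, closure = {Price, Title, AName, Year} → lossy.
Decomposition 3: common = {ISBN, PubID, Year}, closure = {ISBN, Price, Title, PubID, AName, Year} → lossless.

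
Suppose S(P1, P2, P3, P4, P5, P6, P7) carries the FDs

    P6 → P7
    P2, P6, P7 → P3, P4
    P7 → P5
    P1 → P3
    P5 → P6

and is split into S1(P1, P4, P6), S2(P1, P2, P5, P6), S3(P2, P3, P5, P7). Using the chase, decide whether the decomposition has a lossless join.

Chase test. Columns are P1, P2, P3, P4, P5, P6, P7; row i has aⱼ where attribute j ∈ Si, else bᵢⱼ.
Initial tableau (one row per fragment):
  row 1: a1 b12 b13 a4 b15 a6 b17
  row 2: a1 a2 b23 b24 a5 a6 b27
  row 3: b31 a2 a3 b34 a5 b36 a7
Rows 1 and 2 agree on P6; apply P6→P7 and equate their P7 entries.
Rows 1 and 2 agree on P7; apply P7→P5 and equate their P5 entries.
Rows 1 and 2 agree on P1; apply P1→P3 and equate their P3 entries.
Rows 1 and 3 agree on P5; apply P5→P6 and equate their P6 entries.
Rows 1 and 3 agree on P6; apply P6→P7 and equate their P7 entries.
Rows 2 and 3 agree on P2, P6, P7; apply P2, P6, P7→P3, P4 and equate their P3, P4 entries.
No row becomes fully distinguished — the join is lossy.

No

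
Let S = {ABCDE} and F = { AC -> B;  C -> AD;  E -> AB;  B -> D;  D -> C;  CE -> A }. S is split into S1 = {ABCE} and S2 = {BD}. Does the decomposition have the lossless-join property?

Common attributes: S1 ∩ S2 = {B}.
Closure of {B}: B → D applies, adding D; D → C applies, adding C; C → AD applies, adding A. So (B)⁺ = {ABCD}.
This closure contains every attribute of S2, so S1 ∩ S2 → S2. The join is lossless.

Yes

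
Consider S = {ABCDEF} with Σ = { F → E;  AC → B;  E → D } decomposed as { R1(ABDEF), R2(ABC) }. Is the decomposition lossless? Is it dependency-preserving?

Lossless test: (AB)⁺ = {AB}, which is a superkey of neither fragment — lossy.
Dependency preservation: every FD's attributes lie within a single fragment, so each can be enforced locally — preserved.

lossy but dependency-preserving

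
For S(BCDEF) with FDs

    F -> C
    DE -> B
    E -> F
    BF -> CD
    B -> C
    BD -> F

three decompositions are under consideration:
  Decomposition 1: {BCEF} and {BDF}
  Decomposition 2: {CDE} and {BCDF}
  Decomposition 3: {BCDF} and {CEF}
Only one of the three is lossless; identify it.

Decomposition 1

Decomposition 1: common = {BF}, closure = {BCDF} → lossless.
Decomposition 2: common = {CD}, closure = {CD} → lossy.
Decomposition 3: common = {CF}, closure = {CF} → lossy.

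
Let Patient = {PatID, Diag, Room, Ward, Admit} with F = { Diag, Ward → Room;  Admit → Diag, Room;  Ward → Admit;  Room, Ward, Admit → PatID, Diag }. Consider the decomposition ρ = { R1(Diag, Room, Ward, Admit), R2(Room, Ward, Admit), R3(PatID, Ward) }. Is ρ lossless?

Yes

Chase test. Columns are PatID, Diag, Room, Ward, Admit; row i has aⱼ where attribute j ∈ Ri, else bᵢⱼ.
Initial tableau (one row per fragment):
  row 1: b11 a2 a3 a4 a5
  row 2: b21 b22 a3 a4 a5
  row 3: a1 b32 b33 a4 b35
Rows 1 and 2 agree on Admit; apply Admit→Diag, Room and equate their Diag, Room entries.
Rows 1 and 3 agree on Ward; apply Ward→Admit and equate their Admit entries.
Rows 1 and 2 agree on Room, Ward, Admit; apply Room, Ward, Admit→PatID, Diag and equate their PatID, Diag entries.
Rows 1 and 3 agree on Admit; apply Admit→Diag, Room and equate their Diag, Room entries.
Rows 1 and 3 agree on Room, Ward, Admit; apply Room, Ward, Admit→PatID, Diag and equate their PatID, Diag entries.
Row 1 is now all distinguished symbols — the join is lossless.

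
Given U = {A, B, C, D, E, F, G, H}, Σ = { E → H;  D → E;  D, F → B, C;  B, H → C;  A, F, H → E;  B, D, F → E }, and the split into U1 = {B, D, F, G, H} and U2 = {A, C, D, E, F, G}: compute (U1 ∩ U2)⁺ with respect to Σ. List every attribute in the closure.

B, C, D, E, F, G, H

U1 ∩ U2 = {D, F, G}.
D → E applies, adding E
D, F → B, C applies, adding B, C
E → H applies, adding H
Closure: {B, C, D, E, F, G, H}.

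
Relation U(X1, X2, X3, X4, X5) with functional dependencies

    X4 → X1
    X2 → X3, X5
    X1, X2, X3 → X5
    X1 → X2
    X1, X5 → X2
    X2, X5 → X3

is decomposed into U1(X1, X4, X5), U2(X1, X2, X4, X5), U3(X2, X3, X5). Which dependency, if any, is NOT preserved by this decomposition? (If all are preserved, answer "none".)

X4 → X1 lies within U1.
X2 → X3, X5 lies within U3.
X1, X2, X3 → X5: restricted closure across fragments reaches X5.
X1 → X2 lies within U2.
X1, X5 → X2 lies within U2.
X2, X5 → X3 lies within U3.
Every dependency is enforceable on the fragments, so the decomposition is dependency-preserving.

none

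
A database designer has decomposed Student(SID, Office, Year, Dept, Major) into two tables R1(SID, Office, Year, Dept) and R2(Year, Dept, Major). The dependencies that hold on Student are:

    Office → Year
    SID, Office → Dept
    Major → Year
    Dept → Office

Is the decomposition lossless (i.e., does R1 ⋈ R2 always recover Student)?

No

Common attributes: R1 ∩ R2 = {Year, Dept}.
Closure of {Year, Dept}: Dept → Office applies, adding Office. So (Year, Dept)⁺ = {Office, Year, Dept}.
The closure contains neither all of R1 = {SID, Office, Year, Dept} nor all of R2 = {Year, Dept, Major}, so the common attributes are not a superkey of either fragment. The join is lossy.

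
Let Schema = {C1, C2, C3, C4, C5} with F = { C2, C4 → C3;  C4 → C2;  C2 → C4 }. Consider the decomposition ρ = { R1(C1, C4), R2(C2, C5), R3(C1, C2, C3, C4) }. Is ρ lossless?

Chase test. Columns are C1, C2, C3, C4, C5; row i has aⱼ where attribute j ∈ Ri, else bᵢⱼ.
Initial tableau (one row per fragment):
  row 1: a1 b12 b13 a4 b15
  row 2: b21 a2 b23 b24 a5
  row 3: a1 a2 a3 a4 b35
Rows 1 and 3 agree on C4; apply C4→C2 and equate their C2 entries.
Rows 1 and 2 agree on C2; apply C2→C4 and equate their C4 entries.
Rows 1 and 2 agree on C2, C4; apply C2, C4→C3 and equate their C3 entries.
Rows 1 and 3 agree on C2, C4; apply C2, C4→C3 and equate their C3 entries.
No row becomes fully distinguished — the join is lossy.

No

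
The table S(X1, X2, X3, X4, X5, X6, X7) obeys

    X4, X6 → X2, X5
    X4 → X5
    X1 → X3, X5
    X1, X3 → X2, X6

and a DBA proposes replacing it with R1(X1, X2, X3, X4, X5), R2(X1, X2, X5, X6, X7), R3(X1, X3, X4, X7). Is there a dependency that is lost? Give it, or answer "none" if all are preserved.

Check X4, X6 → X2, X5: no single fragment contains all of {X2, X4, X5, X6}, and the restricted closure of {X4, X6} across the fragments never reaches {X2, X5}.
X4 → X5 is preserved.
X1 → X3, X5 is preserved.
X1, X3 → X2, X6 is preserved.

X4, X6 → X2, X5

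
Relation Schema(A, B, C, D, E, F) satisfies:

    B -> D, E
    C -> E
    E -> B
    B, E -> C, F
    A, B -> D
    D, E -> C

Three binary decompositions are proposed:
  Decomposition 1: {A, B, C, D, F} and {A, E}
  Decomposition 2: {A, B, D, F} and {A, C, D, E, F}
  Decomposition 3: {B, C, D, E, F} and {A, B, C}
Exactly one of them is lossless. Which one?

Decomposition 1: common = {A}, closure = {A} → lossy.
Decomposition 2: common = {A, D, F}, closure = {A, D, F} → lossy.
Decomposition 3: common = {B, C}, closure = {B, C, D, E, F} → lossless.

Decomposition 3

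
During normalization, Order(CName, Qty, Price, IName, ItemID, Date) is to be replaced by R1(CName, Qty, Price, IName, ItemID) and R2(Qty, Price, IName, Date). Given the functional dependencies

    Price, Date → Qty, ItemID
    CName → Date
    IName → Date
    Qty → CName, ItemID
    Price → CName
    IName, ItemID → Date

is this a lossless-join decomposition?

Common attributes: R1 ∩ R2 = {Qty, Price, IName}.
Closure of {Qty, Price, IName}: IName → Date applies, adding Date; Qty → CName, ItemID applies, adding CName, ItemID. So (Qty, Price, IName)⁺ = {CName, Qty, Price, IName, ItemID, Date}.
This closure contains every attribute of R1, so R1 ∩ R2 → R1. The join is lossless.

Yes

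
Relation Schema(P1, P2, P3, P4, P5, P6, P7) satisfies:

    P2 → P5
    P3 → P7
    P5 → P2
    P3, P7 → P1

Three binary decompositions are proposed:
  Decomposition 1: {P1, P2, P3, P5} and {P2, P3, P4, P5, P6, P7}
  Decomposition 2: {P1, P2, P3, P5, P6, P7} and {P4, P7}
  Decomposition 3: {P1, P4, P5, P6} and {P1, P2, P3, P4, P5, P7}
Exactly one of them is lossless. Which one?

Decomposition 1

Decomposition 1: common = {P2, P3, P5}, closure = {P1, P2, P3, P5, P7} → lossless.
Decomposition 2: common = {P7}, closure = {P7} → lossy.
Decomposition 3: common = {P1, P4, P5}, closure = {P1, P2, P4, P5} → lossy.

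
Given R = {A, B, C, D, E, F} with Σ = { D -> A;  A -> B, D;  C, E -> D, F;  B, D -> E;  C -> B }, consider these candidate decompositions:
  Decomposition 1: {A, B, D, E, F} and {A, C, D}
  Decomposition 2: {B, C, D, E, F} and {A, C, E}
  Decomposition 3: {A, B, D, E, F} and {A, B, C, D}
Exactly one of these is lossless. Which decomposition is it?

Decomposition 1: common = {A, D}, closure = {A, B, D, E} → lossy.
Decomposition 2: common = {C, E}, closure = {A, B, C, D, E, F} → lossless.
Decomposition 3: common = {A, B, D}, closure = {A, B, D, E} → lossy.

Decomposition 2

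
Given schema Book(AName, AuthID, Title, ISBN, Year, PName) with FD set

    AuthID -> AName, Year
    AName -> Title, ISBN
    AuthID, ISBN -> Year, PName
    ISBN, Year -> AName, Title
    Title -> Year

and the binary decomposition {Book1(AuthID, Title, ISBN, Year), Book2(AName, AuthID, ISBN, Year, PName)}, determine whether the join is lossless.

Yes

Common attributes: Book1 ∩ Book2 = {AuthID, ISBN, Year}.
Closure of {AuthID, ISBN, Year}: AuthID → AName, Year applies, adding AName; AName → Title, ISBN applies, adding Title; AuthID, ISBN → Year, PName applies, adding PName. So (AuthID, ISBN, Year)⁺ = {AName, AuthID, Title, ISBN, Year, PName}.
This closure contains every attribute of Book1, so Book1 ∩ Book2 → Book1. The join is lossless.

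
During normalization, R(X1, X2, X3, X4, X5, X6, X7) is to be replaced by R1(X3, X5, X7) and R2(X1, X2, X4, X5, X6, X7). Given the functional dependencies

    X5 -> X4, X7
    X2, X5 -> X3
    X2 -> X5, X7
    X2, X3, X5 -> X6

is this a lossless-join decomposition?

Common attributes: R1 ∩ R2 = {X5, X7}.
Closure of {X5, X7}: X5 → X4, X7 applies, adding X4. So (X5, X7)⁺ = {X4, X5, X7}.
The closure contains neither all of R1 = {X3, X5, X7} nor all of R2 = {X1, X2, X4, X5, X6, X7}, so the common attributes are not a superkey of either fragment. The join is lossy.

No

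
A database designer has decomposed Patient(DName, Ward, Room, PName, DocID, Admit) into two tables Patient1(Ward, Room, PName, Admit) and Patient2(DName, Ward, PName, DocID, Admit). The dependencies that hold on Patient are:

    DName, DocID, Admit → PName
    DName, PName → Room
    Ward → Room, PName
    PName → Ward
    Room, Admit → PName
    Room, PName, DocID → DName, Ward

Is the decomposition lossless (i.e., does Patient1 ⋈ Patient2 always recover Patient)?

Yes

Common attributes: Patient1 ∩ Patient2 = {Ward, PName, Admit}.
Closure of {Ward, PName, Admit}: Ward → Room, PName applies, adding Room. So (Ward, PName, Admit)⁺ = {Ward, Room, PName, Admit}.
This closure contains every attribute of Patient1, so Patient1 ∩ Patient2 → Patient1. The join is lossless.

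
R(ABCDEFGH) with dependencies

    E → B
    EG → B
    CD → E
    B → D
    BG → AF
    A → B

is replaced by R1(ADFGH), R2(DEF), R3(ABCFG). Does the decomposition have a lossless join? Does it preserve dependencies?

Lossless test (chase): Rows 1 and 3 agree on A; apply A→B and equate their B entries. Rows 1 and 3 agree on B; apply B→D and equate their D entries. No row becomes fully distinguished — the join is lossy.
Dependency preservation: the restricted closure of {E} across the fragments never reaches {B}, so E → B cannot be enforced without a join — not preserved.

lossy and not dependency-preserving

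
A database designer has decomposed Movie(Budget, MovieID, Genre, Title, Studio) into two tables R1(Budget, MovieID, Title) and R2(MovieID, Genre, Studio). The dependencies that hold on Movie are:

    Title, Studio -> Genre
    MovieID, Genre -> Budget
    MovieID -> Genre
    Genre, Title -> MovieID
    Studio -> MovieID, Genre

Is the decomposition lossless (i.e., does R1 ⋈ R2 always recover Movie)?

Common attributes: R1 ∩ R2 = {MovieID}.
Closure of {MovieID}: MovieID → Genre applies, adding Genre; MovieID, Genre → Budget applies, adding Budget. So (MovieID)⁺ = {Budget, MovieID, Genre}.
The closure contains neither all of R1 = {Budget, MovieID, Title} nor all of R2 = {MovieID, Genre, Studio}, so the common attributes are not a superkey of either fragment. The join is lossy.

No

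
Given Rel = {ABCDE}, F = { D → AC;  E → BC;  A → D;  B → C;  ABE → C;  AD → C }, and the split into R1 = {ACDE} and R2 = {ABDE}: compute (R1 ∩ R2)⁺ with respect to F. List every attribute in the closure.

ABCDE

R1 ∩ R2 = {ADE}.
D → AC applies, adding C
E → BC applies, adding B
Closure: {ABCDE}.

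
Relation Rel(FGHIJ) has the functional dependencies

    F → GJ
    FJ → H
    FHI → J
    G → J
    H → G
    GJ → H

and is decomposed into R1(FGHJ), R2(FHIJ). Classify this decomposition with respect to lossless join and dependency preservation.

lossless and dependency-preserving

Lossless test: (FHJ)⁺ = {FGHJ}, which contains all of one fragment — lossless.
Dependency preservation: every FD's attributes lie within a single fragment, so each can be enforced locally — preserved.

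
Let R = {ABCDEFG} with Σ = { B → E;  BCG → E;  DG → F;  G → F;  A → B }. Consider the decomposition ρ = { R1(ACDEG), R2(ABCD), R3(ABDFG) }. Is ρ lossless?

Yes

Chase test. Columns are ABCDEFG; row i has aⱼ where attribute j ∈ Ri, else bᵢⱼ.
Initial tableau (one row per fragment):
  row 1: a1 b12 a3 a4 a5 b16 a7
  row 2: a1 a2 a3 a4 b25 b26 b27
  row 3: a1 a2 b33 a4 b35 a6 a7
Rows 2 and 3 agree on B; apply B→E and equate their E entries.
Rows 1 and 3 agree on DG; apply DG→F and equate their F entries.
Rows 1 and 2 agree on A; apply A→B and equate their B entries.
Rows 1 and 2 agree on B; apply B→E and equate their E entries.
Row 1 is now all distinguished symbols — the join is lossless.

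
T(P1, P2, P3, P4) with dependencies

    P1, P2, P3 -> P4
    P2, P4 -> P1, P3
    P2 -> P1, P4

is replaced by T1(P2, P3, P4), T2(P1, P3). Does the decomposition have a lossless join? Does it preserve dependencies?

Lossless test: (P3)⁺ = {P3}, which is a superkey of neither fragment — lossy.
Dependency preservation: the restricted closure of {P2, P4} across the fragments never reaches {P1, P3}, so P2, P4 → P1, P3 cannot be enforced without a join — not preserved.

lossy and not dependency-preserving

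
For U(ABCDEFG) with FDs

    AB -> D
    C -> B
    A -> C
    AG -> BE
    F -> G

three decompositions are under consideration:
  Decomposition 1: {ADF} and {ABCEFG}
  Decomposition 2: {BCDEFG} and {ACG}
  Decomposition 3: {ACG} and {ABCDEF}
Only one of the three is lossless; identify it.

Decomposition 1

Decomposition 1: common = {AF}, closure = {ABCDEFG} → lossless.
Decomposition 2: common = {CG}, closure = {BCG} → lossy.
Decomposition 3: common = {AC}, closure = {ABCD} → lossy.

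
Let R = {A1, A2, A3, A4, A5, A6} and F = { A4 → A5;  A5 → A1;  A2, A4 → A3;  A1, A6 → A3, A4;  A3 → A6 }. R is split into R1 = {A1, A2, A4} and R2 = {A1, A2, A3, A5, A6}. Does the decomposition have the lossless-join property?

Common attributes: R1 ∩ R2 = {A1, A2}.
No dependency enlarges {A1, A2}, so (A1, A2)⁺ = {A1, A2}.
The closure contains neither all of R1 = {A1, A2, A4} nor all of R2 = {A1, A2, A3, A5, A6}, so the common attributes are not a superkey of either fragment. The join is lossy.

No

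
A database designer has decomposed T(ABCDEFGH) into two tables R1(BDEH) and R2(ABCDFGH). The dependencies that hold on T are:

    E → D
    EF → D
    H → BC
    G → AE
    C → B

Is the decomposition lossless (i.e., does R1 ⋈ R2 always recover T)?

Common attributes: R1 ∩ R2 = {BDH}.
Closure of {BDH}: H → BC applies, adding C. So (BDH)⁺ = {BCDH}.
The closure contains neither all of R1 = {BDEH} nor all of R2 = {ABCDFGH}, so the common attributes are not a superkey of either fragment. The join is lossy.

No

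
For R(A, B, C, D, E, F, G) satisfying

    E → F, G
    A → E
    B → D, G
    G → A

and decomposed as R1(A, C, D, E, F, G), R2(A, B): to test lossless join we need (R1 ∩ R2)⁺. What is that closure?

A, E, F, G

R1 ∩ R2 = {A}.
A → E applies, adding E
E → F, G applies, adding F, G
Closure: {A, E, F, G}.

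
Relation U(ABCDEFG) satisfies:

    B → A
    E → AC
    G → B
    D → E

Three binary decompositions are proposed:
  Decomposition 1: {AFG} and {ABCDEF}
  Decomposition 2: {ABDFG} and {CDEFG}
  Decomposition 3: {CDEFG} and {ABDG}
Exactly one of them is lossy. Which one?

Decomposition 1

Decomposition 1: common = {AF}, closure = {AF} → lossy.
Decomposition 2: common = {DFG}, closure = {ABCDEFG} → lossless.
Decomposition 3: common = {DG}, closure = {ABCDEG} → lossless.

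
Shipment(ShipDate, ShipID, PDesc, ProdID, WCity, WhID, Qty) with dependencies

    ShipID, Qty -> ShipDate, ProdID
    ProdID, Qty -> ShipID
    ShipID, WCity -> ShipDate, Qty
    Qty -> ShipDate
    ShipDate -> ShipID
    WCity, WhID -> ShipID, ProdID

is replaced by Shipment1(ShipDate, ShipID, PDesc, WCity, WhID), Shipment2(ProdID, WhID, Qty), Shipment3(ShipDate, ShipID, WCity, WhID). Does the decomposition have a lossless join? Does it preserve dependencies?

lossy and not dependency-preserving

Lossless test (chase): Rows 1 and 3 agree on ShipID, WCity; apply ShipID, WCity→ShipDate, Qty and equate their ShipDate, Qty entries. Rows 1 and 3 agree on WCity, WhID; apply WCity, WhID→ShipID, ProdID and equate their ShipID, ProdID entries. No row becomes fully distinguished — the join is lossy.
Dependency preservation: the restricted closure of {ShipID, Qty} across the fragments never reaches {ShipDate, ProdID}, so ShipID, Qty → ShipDate, ProdID cannot be enforced without a join — not preserved.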